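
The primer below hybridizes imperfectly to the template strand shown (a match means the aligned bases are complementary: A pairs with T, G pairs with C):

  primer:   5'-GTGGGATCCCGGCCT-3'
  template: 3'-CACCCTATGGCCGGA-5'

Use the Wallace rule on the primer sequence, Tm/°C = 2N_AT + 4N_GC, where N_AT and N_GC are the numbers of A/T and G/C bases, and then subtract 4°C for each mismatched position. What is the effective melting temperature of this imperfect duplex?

48°C

Primer base counts: A=1, T=3, G=6, C=5 → A+T=4, G+C=11
Perfect-match Tm = 2(4) + 4(11) = 8 + 44 = 52°C
Mismatches (positions where the bases are not complementary): 1 (at position 8)
Effective Tm = 52 − 1×4 = 52 − 4 = 48°C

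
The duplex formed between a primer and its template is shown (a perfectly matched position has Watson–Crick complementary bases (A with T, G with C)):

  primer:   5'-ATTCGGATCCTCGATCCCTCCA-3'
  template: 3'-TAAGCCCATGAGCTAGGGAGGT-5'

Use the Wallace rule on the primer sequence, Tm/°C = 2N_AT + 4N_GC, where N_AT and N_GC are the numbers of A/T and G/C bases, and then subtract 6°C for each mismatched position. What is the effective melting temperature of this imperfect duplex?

Primer base counts: A=4, T=6, G=3, C=9 → A+T=10, G+C=12
Perfect-match Tm = 2(10) + 4(12) = 20 + 48 = 68°C
Mismatches (positions where the bases are not complementary): 2 (at positions 7, 9)
Effective Tm = 68 − 2×6 = 68 − 12 = 56°C

56°C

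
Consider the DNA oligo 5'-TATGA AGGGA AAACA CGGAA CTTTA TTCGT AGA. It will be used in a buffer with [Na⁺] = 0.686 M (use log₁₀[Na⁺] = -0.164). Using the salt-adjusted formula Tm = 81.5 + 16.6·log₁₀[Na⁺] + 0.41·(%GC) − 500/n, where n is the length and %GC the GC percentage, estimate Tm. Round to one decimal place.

78.5°C

Length n = 33. C=4, A=13, G=8, T=8
G+C = 12, so %GC = 12/33 × 100 = 36.364%
Salt term: 16.6 × (-0.164) = -2.722
GC term: 0.41 × 36.364 = 14.909; length term: −500/33 = −15.152
Tm = 81.5 + (-2.722) + 14.909 − 15.152 = 78.535 → 78.5°C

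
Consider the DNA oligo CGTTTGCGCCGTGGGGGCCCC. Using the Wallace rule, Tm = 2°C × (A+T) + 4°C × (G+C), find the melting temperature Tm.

A=0, G=9, T=4, C=8
So N_AT = 4 and N_GC = 17.
Tm = 4·17 + 2·4 = 68 + 8 = 76°C

76°C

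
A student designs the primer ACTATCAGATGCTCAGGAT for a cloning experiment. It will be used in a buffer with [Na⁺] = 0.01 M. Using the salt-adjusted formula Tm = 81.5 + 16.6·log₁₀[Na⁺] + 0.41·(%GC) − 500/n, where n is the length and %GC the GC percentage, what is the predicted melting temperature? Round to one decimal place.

39.2°C

Length n = 19. Counting bases: G=4, T=5, A=6, C=4
G+C = 8, so %GC = 8/19 × 100 = 42.105%
Salt term: 16.6 × (-2) = -33.2
GC term: 0.41 × 42.105 = 17.263; length term: −500/19 = −26.316
Tm = 81.5 + (-33.2) + 17.263 − 26.316 = 39.247 → 39.2°C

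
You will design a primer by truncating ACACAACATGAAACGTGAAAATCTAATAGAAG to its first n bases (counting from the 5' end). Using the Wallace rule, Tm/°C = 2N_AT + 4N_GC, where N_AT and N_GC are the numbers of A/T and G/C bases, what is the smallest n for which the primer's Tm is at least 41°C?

First 14 bases: ACACAACATGAAAC → Tm = 38°C (< 41°C)
First 15 bases: ACACAACATGAAACG → Tm = 42°C (≥ 41°C)
Each additional base adds 2°C (A/T) or 4°C (G/C), so Tm is non-decreasing in n; n = 15 is the first length to reach 41°C.

n = 15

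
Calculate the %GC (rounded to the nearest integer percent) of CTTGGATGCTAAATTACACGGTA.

39%

Base counts: G=5, A=7, C=4, T=7
G+C = 5 + 4 = 9 out of 23 bases
%GC = 9/23 × 100 = 39.13% ≈ 39%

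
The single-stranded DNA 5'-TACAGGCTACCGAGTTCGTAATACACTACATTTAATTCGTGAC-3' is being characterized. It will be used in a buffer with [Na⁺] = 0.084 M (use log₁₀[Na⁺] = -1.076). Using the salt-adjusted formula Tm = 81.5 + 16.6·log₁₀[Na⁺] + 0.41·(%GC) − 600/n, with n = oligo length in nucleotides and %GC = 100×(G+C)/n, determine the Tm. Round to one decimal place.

Length n = 43. Counting bases: C=10, G=7, T=13, A=13
G+C = 17, so %GC = 17/43 × 100 = 39.535%
Salt term: 16.6 × (-1.076) = -17.862
GC term: 0.41 × 39.535 = 16.209; length term: −600/43 = −13.953
Tm = 81.5 + (-17.862) + 16.209 − 13.953 = 65.894 → 65.9°C

65.9°C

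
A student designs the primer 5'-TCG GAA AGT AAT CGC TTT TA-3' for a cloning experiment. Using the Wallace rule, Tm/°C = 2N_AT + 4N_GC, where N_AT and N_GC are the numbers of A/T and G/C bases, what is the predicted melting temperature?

54°C

T=7, C=3, G=4, A=6
A+T = 13, G+C = 7
Tm = 2×13 + 4×7 = 54°C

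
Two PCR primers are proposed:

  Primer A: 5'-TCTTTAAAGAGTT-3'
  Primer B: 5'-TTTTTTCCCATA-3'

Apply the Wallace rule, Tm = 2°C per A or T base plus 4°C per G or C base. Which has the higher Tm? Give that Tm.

Primer A: A+T=10, G+C=3 → Tm = 2(10)+4(3) = 32°C
Primer B: A+T=9, G+C=3 → Tm = 2(9)+4(3) = 30°C
32°C vs 30°C → primer A is higher.

Primer A, 32°C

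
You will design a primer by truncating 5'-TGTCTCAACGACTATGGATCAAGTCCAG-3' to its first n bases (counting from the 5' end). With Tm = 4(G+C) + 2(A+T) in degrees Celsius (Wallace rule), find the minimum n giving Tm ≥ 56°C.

First 19 bases: TGTCTCAACGACTATGGAT → Tm = 54°C (< 56°C)
First 20 bases: TGTCTCAACGACTATGGATC → Tm = 58°C (≥ 56°C)
Since every base adds ≥2°C, Tm only increases with n, so the threshold is first crossed at n = 20.

n = 20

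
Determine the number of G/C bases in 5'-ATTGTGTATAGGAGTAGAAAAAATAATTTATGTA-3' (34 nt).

7

Base counts: A=15, T=12, G=7, C=0
Total G or C: 7 + 0 = 7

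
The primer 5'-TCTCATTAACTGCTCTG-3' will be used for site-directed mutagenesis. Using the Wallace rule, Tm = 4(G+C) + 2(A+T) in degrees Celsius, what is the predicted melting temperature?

48°C

Counting bases: A=3, T=7, C=5, G=2
AT pairs contribute 10, GC pairs contribute 7.
Tm = 2×10 + 4×7 = 48°C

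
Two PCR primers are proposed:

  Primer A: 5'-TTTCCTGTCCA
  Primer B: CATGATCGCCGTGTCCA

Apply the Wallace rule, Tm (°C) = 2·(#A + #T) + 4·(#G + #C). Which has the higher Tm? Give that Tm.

Primer A: A+T=6, G+C=5 → Tm = 2(6)+4(5) = 32°C
Primer B: A+T=7, G+C=10 → Tm = 2(7)+4(10) = 54°C
32°C vs 54°C → primer B is higher.

Primer B, 54°C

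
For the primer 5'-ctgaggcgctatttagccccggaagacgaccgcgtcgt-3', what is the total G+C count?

24

Base counts: A=7, C=12, G=12, T=7
G+C = 12 + 12 = 24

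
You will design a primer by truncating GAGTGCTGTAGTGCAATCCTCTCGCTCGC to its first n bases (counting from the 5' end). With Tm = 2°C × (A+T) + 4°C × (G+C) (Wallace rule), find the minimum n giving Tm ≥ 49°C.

First 16 bases: GAGTGCTGTAGTGCAA → Tm = 48°C (< 49°C)
First 17 bases: GAGTGCTGTAGTGCAAT → Tm = 50°C (≥ 49°C)
Each additional base adds 2°C (A/T) or 4°C (G/C), so Tm is non-decreasing in n; n = 17 is the first length to reach 49°C.

n = 17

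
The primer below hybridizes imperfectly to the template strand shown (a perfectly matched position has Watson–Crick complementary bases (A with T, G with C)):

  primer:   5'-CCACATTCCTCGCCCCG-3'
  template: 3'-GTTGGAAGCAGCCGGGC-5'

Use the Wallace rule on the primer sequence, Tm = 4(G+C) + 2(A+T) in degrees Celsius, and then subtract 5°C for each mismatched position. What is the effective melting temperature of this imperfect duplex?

Primer base counts: A=2, T=3, G=2, C=10 → A+T=5, G+C=12
Perfect-match Tm = 2(5) + 4(12) = 10 + 48 = 58°C
Mismatches (positions where the bases are not complementary): 4 (at positions 2, 5, 9, 13)
Effective Tm = 58 − 4×5 = 58 − 20 = 38°C

38°C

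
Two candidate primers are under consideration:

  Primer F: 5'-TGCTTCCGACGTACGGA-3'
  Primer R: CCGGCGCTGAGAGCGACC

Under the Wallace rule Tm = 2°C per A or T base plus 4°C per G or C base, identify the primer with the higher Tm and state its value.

Primer F: A+T=7, G+C=10 → Tm = 2(7)+4(10) = 54°C
Primer R: A+T=4, G+C=14 → Tm = 2(4)+4(14) = 64°C
54°C vs 64°C → primer R is higher.

Primer R, 64°C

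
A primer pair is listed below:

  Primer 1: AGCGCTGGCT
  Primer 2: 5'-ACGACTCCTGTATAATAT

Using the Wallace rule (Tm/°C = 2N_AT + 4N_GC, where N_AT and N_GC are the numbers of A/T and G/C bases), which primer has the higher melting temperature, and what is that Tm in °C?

Primer 1: A+T=3, G+C=7 → Tm = 2(3)+4(7) = 34°C
Primer 2: A+T=12, G+C=6 → Tm = 2(12)+4(6) = 48°C
34°C vs 48°C → primer 2 is higher.

Primer 2, 48°C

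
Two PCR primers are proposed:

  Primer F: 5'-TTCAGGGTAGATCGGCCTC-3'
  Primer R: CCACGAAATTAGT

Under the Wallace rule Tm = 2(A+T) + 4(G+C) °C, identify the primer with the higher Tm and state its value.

Primer F, 60°C

Primer F: A+T=8, G+C=11 → Tm = 2(8)+4(11) = 60°C
Primer R: A+T=8, G+C=5 → Tm = 2(8)+4(5) = 36°C
60°C vs 36°C → primer F is higher.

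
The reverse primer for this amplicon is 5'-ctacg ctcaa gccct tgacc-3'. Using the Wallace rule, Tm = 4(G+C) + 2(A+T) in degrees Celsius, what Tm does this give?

64°C

A=4, T=4, C=9, G=3
A+T = 8, G+C = 12
Tm = 2(8) + 4(12) = 16 + 48 = 64°C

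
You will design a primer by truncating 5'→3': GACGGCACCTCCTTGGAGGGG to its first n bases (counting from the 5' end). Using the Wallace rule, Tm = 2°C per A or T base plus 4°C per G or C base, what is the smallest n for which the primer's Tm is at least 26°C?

First 7 bases: GACGGCA → Tm = 24°C (< 26°C)
First 8 bases: GACGGCAC → Tm = 28°C (≥ 26°C)
Since every base adds ≥2°C, Tm only increases with n, so the threshold is first crossed at n = 8.

n = 8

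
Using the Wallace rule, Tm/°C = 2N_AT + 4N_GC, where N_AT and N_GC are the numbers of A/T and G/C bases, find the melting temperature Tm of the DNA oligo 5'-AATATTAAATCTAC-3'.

32°C

Base counts: A=7, G=0, T=5, C=2
So N_AT = 12 and N_GC = 2.
Tm = 2×12 + 4×2 = 32°C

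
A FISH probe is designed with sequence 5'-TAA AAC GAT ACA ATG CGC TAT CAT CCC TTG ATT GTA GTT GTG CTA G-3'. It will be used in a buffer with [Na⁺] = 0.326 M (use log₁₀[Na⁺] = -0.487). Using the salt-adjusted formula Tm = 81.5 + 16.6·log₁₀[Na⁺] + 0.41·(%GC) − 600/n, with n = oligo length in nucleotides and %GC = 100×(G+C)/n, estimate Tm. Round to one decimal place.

76.4°C

Length n = 46. Scanning the sequence gives T=15, G=9, C=9, A=13.
G+C = 18, so %GC = 18/46 × 100 = 39.13%
Salt term: 16.6 × (-0.487) = -8.084
GC term: 0.41 × 39.13 = 16.043; length term: −600/46 = −13.043
Tm = 81.5 + (-8.084) + 16.043 − 13.043 = 76.416 → 76.4°C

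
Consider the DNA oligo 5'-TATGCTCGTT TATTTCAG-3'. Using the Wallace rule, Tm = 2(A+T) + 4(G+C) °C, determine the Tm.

48°C

Scanning the sequence gives A=3, G=3, C=3, T=9.
AT pairs contribute 12, GC pairs contribute 6.
Tm = 4·6 + 2·12 = 24 + 24 = 48°C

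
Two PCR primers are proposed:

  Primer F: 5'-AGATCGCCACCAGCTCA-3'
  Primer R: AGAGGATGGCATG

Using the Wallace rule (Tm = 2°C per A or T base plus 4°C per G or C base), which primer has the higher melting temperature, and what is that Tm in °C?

Primer F: A+T=7, G+C=10 → Tm = 2(7)+4(10) = 54°C
Primer R: A+T=6, G+C=7 → Tm = 2(6)+4(7) = 40°C
54°C vs 40°C → primer F is higher.

Primer F, 54°C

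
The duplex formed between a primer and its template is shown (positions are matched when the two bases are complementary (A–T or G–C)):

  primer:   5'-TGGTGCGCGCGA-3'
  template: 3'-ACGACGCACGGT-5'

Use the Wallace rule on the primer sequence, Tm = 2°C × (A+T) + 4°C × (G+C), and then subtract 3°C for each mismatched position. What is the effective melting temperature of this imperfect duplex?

Primer base counts: A=1, T=2, G=6, C=3 → A+T=3, G+C=9
Perfect-match Tm = 2(3) + 4(9) = 6 + 36 = 42°C
Mismatches (positions where the bases are not complementary): 3 (at positions 3, 8, 11)
Effective Tm = 42 − 3×3 = 42 − 9 = 33°C

33°C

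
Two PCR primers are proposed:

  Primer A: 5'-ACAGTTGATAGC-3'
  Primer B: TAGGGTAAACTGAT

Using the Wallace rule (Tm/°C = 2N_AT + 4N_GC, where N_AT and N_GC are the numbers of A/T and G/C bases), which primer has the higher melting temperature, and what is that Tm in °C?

Primer A: A+T=7, G+C=5 → Tm = 2(7)+4(5) = 34°C
Primer B: A+T=9, G+C=5 → Tm = 2(9)+4(5) = 38°C
34°C vs 38°C → primer B is higher.

Primer B, 38°C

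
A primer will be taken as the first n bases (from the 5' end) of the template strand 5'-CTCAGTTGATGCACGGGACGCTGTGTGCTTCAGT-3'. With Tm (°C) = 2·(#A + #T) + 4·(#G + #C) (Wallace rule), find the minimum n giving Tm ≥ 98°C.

n = 31

First 30 bases: CTCAGTTGATGCACGGGACGCTGTGTGCTT → Tm = 94°C (< 98°C)
First 31 bases: CTCAGTTGATGCACGGGACGCTGTGTGCTTC → Tm = 98°C (≥ 98°C)
Since every base adds ≥2°C, Tm only increases with n, so the threshold is first crossed at n = 31.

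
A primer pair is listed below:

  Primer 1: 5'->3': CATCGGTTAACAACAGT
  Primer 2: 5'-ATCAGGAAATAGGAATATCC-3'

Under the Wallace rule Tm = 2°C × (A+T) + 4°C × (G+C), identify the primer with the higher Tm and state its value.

Primer 1: A+T=10, G+C=7 → Tm = 2(10)+4(7) = 48°C
Primer 2: A+T=13, G+C=7 → Tm = 2(13)+4(7) = 54°C
48°C vs 54°C → primer 2 is higher.

Primer 2, 54°C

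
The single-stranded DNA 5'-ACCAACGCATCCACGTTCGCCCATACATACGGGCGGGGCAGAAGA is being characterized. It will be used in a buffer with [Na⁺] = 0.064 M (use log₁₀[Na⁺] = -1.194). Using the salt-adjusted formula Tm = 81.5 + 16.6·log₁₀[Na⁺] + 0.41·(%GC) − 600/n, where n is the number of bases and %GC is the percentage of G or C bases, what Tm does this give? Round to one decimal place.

72.9°C

Length n = 45. C=15, A=13, G=12, T=5
G+C = 27, so %GC = 27/45 × 100 = 60%
Salt term: 16.6 × (-1.194) = -19.82
GC term: 0.41 × 60 = 24.6; length term: −600/45 = −13.333
Tm = 81.5 + (-19.82) + 24.6 − 13.333 = 72.947 → 72.9°C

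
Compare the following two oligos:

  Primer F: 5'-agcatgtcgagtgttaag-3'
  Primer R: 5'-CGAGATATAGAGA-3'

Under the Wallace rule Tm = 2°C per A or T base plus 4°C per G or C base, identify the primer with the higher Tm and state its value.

Primer F: A+T=10, G+C=8 → Tm = 2(10)+4(8) = 52°C
Primer R: A+T=8, G+C=5 → Tm = 2(8)+4(5) = 36°C
52°C vs 36°C → primer F is higher.

Primer F, 52°C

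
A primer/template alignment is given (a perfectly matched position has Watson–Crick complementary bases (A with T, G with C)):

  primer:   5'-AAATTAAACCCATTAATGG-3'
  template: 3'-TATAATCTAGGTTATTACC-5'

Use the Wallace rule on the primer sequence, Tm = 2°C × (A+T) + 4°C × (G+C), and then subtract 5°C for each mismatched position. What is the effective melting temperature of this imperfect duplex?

28°C

Primer base counts: A=9, T=5, G=2, C=3 → A+T=14, G+C=5
Perfect-match Tm = 2(14) + 4(5) = 28 + 20 = 48°C
Mismatches (positions where the bases are not complementary): 4 (at positions 2, 7, 9, 13)
Effective Tm = 48 − 4×5 = 48 − 20 = 28°C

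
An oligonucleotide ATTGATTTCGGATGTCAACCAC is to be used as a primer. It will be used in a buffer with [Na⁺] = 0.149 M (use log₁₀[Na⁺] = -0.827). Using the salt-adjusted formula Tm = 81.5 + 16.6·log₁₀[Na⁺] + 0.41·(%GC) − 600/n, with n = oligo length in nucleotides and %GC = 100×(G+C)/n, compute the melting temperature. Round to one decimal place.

57.3°C

Length n = 22. Scanning the sequence gives C=5, G=4, T=7, A=6.
G+C = 9, so %GC = 9/22 × 100 = 40.909%
Salt term: 16.6 × (-0.827) = -13.728
GC term: 0.41 × 40.909 = 16.773; length term: −600/22 = −27.273
Tm = 81.5 + (-13.728) + 16.773 − 27.273 = 57.272 → 57.3°C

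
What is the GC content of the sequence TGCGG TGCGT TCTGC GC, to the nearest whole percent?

Base counts: T=5, G=7, C=5, A=0
G+C = 7 + 5 = 12 out of 17 bases
%GC = 12/17 × 100 = 70.59% ≈ 71%

71%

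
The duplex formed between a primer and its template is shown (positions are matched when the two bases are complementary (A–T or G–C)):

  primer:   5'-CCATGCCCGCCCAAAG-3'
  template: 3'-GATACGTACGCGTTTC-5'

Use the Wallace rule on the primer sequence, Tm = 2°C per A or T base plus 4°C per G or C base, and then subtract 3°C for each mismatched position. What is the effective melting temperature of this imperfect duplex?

42°C

Primer base counts: A=4, T=1, G=3, C=8 → A+T=5, G+C=11
Perfect-match Tm = 2(5) + 4(11) = 10 + 44 = 54°C
Mismatches (positions where the bases are not complementary): 4 (at positions 2, 7, 8, 11)
Effective Tm = 54 − 4×3 = 54 − 12 = 42°C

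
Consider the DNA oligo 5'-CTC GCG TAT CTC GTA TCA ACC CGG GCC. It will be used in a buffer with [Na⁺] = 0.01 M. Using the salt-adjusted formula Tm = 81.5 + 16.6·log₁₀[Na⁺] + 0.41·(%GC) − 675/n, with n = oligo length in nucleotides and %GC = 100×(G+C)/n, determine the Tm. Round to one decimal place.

Length n = 27. Counting bases: C=11, G=6, A=4, T=6
G+C = 17, so %GC = 17/27 × 100 = 62.963%
Salt term: 16.6 × (-2) = -33.2
GC term: 0.41 × 62.963 = 25.815; length term: −675/27 = −25
Tm = 81.5 + (-33.2) + 25.815 − 25 = 49.115 → 49.1°C

49.1°C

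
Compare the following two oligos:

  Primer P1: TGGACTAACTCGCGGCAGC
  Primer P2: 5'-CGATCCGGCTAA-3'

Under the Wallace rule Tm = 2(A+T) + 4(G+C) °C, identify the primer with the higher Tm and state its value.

Primer P1: A+T=7, G+C=12 → Tm = 2(7)+4(12) = 62°C
Primer P2: A+T=5, G+C=7 → Tm = 2(5)+4(7) = 38°C
62°C vs 38°C → primer P1 is higher.

Primer P1, 62°C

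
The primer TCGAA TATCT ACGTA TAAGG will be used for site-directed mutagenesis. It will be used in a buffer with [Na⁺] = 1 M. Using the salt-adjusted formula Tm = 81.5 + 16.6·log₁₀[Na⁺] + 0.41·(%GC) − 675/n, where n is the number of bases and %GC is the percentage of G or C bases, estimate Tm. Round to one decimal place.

62.1°C

Length n = 20. Scanning the sequence gives C=3, G=4, A=7, T=6.
G+C = 7, so %GC = 7/20 × 100 = 35%
Salt term: 16.6 × (0) = 0
GC term: 0.41 × 35 = 14.35; length term: −675/20 = −33.75
Tm = 81.5 + (0) + 14.35 − 33.75 = 62.1 → 62.1°C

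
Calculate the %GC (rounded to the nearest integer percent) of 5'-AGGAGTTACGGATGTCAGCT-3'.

Counting bases: A=5, C=3, G=7, T=5
G+C = 7 + 3 = 10 out of 20 bases
%GC = 10/20 × 100 = 50% ≈ 50%

50%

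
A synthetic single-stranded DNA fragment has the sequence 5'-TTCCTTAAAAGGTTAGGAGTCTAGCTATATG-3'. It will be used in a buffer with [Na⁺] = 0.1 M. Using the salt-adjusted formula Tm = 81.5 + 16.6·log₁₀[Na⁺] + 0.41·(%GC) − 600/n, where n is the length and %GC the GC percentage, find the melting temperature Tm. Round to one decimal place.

Length n = 31. T=11, A=9, G=7, C=4
G+C = 11, so %GC = 11/31 × 100 = 35.484%
Salt term: 16.6 × (-1) = -16.6
GC term: 0.41 × 35.484 = 14.548; length term: −600/31 = −19.355
Tm = 81.5 + (-16.6) + 14.548 − 19.355 = 60.093 → 60.1°C

60.1°C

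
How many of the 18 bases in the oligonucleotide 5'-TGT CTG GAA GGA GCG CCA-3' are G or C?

11

Base counts: C=4, A=4, T=3, G=7
Total G or C: 7 + 4 = 11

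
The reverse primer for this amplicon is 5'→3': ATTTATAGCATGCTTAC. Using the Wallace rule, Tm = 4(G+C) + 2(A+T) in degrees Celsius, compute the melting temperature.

44°C

Base counts: A=5, C=3, G=2, T=7
A+T = 12, G+C = 5
Tm = 4·5 + 2·12 = 20 + 24 = 44°C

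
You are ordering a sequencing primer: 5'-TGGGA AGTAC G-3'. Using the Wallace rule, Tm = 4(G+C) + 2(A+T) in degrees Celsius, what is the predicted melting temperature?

34°C

Scanning the sequence gives G=5, T=2, C=1, A=3.
So N_AT = 5 and N_GC = 6.
Tm = 2×5 + 4×6 = 34°C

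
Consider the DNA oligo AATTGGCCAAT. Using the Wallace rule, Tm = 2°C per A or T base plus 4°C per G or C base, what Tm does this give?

Base counts: T=3, G=2, A=4, C=2
AT pairs contribute 7, GC pairs contribute 4.
Tm = 4·4 + 2·7 = 16 + 14 = 30°C

30°C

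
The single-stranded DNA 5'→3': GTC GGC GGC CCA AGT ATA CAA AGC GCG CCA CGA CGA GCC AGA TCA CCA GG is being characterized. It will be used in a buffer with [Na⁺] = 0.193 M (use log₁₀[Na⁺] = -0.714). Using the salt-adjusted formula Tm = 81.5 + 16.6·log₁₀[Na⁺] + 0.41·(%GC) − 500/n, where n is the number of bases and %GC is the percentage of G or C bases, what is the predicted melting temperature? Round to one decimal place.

Length n = 50. Base counts: T=4, G=15, C=17, A=14
G+C = 32, so %GC = 32/50 × 100 = 64%
Salt term: 16.6 × (-0.714) = -11.852
GC term: 0.41 × 64 = 26.24; length term: −500/50 = −10
Tm = 81.5 + (-11.852) + 26.24 − 10 = 85.888 → 85.9°C

85.9°C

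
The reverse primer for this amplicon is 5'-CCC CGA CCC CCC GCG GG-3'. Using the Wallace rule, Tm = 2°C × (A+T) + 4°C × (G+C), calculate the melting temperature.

66°C

Counting bases: T=0, A=1, C=11, G=5
A+T = 1, G+C = 16
Tm = 2(1) + 4(16) = 2 + 64 = 66°C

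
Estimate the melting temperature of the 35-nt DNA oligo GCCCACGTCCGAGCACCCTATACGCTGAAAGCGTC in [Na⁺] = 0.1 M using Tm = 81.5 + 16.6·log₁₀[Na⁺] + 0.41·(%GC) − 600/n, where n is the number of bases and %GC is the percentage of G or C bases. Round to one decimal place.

Length n = 35. Counting bases: T=5, G=8, A=8, C=14
G+C = 22, so %GC = 22/35 × 100 = 62.857%
Salt term: 16.6 × (-1) = -16.6
GC term: 0.41 × 62.857 = 25.771; length term: −600/35 = −17.143
Tm = 81.5 + (-16.6) + 25.771 − 17.143 = 73.528 → 73.5°C

73.5°C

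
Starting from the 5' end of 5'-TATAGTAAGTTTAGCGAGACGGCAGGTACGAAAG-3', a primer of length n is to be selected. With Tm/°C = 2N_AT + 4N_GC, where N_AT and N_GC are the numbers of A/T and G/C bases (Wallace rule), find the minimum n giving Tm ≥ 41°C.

n = 16

First 15 bases: TATAGTAAGTTTAGC → Tm = 38°C (< 41°C)
First 16 bases: TATAGTAAGTTTAGCG → Tm = 42°C (≥ 41°C)
Each additional base adds 2°C (A/T) or 4°C (G/C), so Tm is non-decreasing in n; n = 16 is the first length to reach 41°C.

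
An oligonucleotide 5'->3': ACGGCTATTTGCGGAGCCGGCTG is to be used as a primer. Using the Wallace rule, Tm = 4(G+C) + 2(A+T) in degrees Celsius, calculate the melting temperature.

76°C

Base counts: A=3, C=6, G=9, T=5
AT pairs contribute 8, GC pairs contribute 15.
Tm = 2(8) + 4(15) = 16 + 60 = 76°C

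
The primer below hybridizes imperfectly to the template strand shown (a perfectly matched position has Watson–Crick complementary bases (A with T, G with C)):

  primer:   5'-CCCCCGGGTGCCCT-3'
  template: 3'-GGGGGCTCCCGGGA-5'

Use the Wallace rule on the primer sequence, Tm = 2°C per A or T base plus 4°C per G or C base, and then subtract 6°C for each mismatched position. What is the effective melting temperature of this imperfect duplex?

40°C

Primer base counts: A=0, T=2, G=4, C=8 → A+T=2, G+C=12
Perfect-match Tm = 2(2) + 4(12) = 4 + 48 = 52°C
Mismatches (positions where the bases are not complementary): 2 (at positions 7, 9)
Effective Tm = 52 − 2×6 = 52 − 12 = 40°C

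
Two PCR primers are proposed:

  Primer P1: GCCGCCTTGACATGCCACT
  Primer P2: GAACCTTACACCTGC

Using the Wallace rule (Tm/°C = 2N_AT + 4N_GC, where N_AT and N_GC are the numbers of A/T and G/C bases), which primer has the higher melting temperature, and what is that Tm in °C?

Primer P1, 62°C

Primer P1: A+T=7, G+C=12 → Tm = 2(7)+4(12) = 62°C
Primer P2: A+T=7, G+C=8 → Tm = 2(7)+4(8) = 46°C
62°C vs 46°C → primer P1 is higher.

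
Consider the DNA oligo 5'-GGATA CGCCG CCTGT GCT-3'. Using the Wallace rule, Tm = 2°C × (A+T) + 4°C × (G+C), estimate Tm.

Counting bases: A=2, T=4, C=6, G=6
A+T = 6, G+C = 12
Tm = 2×6 + 4×12 = 60°C

60°C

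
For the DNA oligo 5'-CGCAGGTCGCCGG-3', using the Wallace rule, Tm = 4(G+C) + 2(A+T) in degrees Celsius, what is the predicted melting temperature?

Base counts: A=1, C=5, T=1, G=6
So N_AT = 2 and N_GC = 11.
Tm = 4·11 + 2·2 = 44 + 4 = 48°C

48°C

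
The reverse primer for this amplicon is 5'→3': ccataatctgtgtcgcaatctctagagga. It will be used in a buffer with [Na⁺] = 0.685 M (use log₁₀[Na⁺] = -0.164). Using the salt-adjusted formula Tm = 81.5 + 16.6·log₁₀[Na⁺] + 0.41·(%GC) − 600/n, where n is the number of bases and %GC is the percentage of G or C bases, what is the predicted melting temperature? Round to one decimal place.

76.5°C

Length n = 29. Counting bases: T=8, A=8, C=7, G=6
G+C = 13, so %GC = 13/29 × 100 = 44.828%
Salt term: 16.6 × (-0.164) = -2.722
GC term: 0.41 × 44.828 = 18.379; length term: −600/29 = −20.69
Tm = 81.5 + (-2.722) + 18.379 − 20.69 = 76.467 → 76.5°C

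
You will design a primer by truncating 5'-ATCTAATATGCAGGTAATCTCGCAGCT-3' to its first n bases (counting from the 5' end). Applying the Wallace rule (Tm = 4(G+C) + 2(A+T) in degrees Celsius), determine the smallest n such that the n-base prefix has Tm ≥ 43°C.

First 16 bases: ATCTAATATGCAGGTA → Tm = 42°C (< 43°C)
First 17 bases: ATCTAATATGCAGGTAA → Tm = 44°C (≥ 43°C)
Since every base adds ≥2°C, Tm only increases with n, so the threshold is first crossed at n = 17.

n = 17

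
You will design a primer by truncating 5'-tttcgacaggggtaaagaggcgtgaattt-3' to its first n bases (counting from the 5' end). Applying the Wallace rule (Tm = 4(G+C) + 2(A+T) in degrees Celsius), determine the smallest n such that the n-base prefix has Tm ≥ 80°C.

First 26 bases: TTTCGACAGGGGTAAAGAGGCGTGAA → Tm = 78°C (< 80°C)
First 27 bases: TTTCGACAGGGGTAAAGAGGCGTGAAT → Tm = 80°C (≥ 80°C)
Each additional base adds 2°C (A/T) or 4°C (G/C), so Tm is non-decreasing in n; n = 27 is the first length to reach 80°C.

n = 27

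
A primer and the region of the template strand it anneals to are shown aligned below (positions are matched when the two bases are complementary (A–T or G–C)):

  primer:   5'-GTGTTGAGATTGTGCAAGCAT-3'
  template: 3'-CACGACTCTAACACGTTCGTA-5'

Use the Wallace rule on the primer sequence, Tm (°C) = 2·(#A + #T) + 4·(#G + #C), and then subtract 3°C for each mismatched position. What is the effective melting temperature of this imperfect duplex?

57°C

Primer base counts: A=5, T=7, G=7, C=2 → A+T=12, G+C=9
Perfect-match Tm = 2(12) + 4(9) = 24 + 36 = 60°C
Mismatches (positions where the bases are not complementary): 1 (at position 4)
Effective Tm = 60 − 1×3 = 60 − 3 = 57°C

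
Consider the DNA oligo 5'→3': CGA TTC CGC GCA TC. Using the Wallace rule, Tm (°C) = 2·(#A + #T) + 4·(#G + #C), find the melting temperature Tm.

46°C

Base counts: C=6, A=2, T=3, G=3
So N_AT = 5 and N_GC = 9.
Tm = 4·9 + 2·5 = 36 + 10 = 46°C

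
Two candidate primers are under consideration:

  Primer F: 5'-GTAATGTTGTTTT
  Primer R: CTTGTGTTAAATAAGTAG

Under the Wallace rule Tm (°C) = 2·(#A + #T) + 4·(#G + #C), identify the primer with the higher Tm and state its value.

Primer R, 46°C

Primer F: A+T=10, G+C=3 → Tm = 2(10)+4(3) = 32°C
Primer R: A+T=13, G+C=5 → Tm = 2(13)+4(5) = 46°C
32°C vs 46°C → primer R is higher.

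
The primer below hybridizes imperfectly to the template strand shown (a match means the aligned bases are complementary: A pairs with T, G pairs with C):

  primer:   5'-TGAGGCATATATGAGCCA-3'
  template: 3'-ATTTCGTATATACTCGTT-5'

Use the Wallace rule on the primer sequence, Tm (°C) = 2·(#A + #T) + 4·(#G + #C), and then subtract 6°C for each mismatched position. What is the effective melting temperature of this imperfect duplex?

34°C

Primer base counts: A=6, T=4, G=5, C=3 → A+T=10, G+C=8
Perfect-match Tm = 2(10) + 4(8) = 20 + 32 = 52°C
Mismatches (positions where the bases are not complementary): 3 (at positions 2, 4, 17)
Effective Tm = 52 − 3×6 = 52 − 18 = 34°C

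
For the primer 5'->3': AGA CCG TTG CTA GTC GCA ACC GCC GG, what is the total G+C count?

17

Scanning the sequence gives G=8, C=9, T=4, A=5.
Total G or C: 8 + 9 = 17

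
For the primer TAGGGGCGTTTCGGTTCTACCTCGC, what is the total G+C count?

15

Scanning the sequence gives G=8, C=7, T=8, A=2.
Total G or C: 8 + 7 = 15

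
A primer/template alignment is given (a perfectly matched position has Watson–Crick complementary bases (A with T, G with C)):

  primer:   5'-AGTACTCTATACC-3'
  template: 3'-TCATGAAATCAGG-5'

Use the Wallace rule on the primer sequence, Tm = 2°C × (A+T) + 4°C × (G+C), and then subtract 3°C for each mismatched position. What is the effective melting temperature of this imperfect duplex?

Primer base counts: A=4, T=4, G=1, C=4 → A+T=8, G+C=5
Perfect-match Tm = 2(8) + 4(5) = 16 + 20 = 36°C
Mismatches (positions where the bases are not complementary): 3 (at positions 7, 10, 11)
Effective Tm = 36 − 3×3 = 36 − 9 = 27°C

27°C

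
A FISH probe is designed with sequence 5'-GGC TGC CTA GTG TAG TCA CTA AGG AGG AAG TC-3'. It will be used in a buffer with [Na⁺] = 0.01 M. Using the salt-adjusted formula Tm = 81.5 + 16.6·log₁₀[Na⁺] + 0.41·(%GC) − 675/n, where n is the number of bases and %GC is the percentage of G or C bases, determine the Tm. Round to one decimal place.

49.0°C

Length n = 32. Counting bases: A=8, T=7, C=6, G=11
G+C = 17, so %GC = 17/32 × 100 = 53.125%
Salt term: 16.6 × (-2) = -33.2
GC term: 0.41 × 53.125 = 21.781; length term: −675/32 = −21.094
Tm = 81.5 + (-33.2) + 21.781 − 21.094 = 48.987 → 49.0°C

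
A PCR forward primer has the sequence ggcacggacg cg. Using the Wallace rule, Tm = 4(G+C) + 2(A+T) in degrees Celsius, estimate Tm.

G=6, A=2, C=4, T=0
A+T = 2, G+C = 10
Tm = 4·10 + 2·2 = 40 + 4 = 44°C

44°C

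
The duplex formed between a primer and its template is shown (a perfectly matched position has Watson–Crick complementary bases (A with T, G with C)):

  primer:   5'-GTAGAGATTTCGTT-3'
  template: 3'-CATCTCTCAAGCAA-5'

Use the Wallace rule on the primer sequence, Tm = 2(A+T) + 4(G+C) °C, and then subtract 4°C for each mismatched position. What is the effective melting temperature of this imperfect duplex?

Primer base counts: A=3, T=6, G=4, C=1 → A+T=9, G+C=5
Perfect-match Tm = 2(9) + 4(5) = 18 + 20 = 38°C
Mismatches (positions where the bases are not complementary): 1 (at position 8)
Effective Tm = 38 − 1×4 = 38 − 4 = 34°C

34°C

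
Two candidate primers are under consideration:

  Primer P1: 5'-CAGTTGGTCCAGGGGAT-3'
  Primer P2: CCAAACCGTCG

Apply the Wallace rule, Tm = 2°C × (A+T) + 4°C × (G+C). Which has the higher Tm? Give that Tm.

Primer P1: A+T=7, G+C=10 → Tm = 2(7)+4(10) = 54°C
Primer P2: A+T=4, G+C=7 → Tm = 2(4)+4(7) = 36°C
54°C vs 36°C → primer P1 is higher.

Primer P1, 54°C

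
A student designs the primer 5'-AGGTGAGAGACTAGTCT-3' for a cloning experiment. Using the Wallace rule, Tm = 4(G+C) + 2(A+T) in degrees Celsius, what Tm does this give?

50°C

Scanning the sequence gives C=2, G=6, T=4, A=5.
A+T = 9, G+C = 8
Tm = 2×9 + 4×8 = 50°C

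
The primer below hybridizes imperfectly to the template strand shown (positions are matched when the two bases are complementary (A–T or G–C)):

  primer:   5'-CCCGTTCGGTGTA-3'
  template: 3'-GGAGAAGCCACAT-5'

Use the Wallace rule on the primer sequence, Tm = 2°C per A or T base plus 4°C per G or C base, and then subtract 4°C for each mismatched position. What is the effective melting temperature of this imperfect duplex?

34°C

Primer base counts: A=1, T=4, G=4, C=4 → A+T=5, G+C=8
Perfect-match Tm = 2(5) + 4(8) = 10 + 32 = 42°C
Mismatches (positions where the bases are not complementary): 2 (at positions 3, 4)
Effective Tm = 42 − 2×4 = 42 − 8 = 34°C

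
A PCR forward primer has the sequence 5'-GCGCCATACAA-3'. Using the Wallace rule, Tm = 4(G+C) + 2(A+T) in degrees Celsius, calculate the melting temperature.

34°C

Scanning the sequence gives G=2, A=4, C=4, T=1.
A+T = 5, G+C = 6
Tm = 2×5 + 4×6 = 34°C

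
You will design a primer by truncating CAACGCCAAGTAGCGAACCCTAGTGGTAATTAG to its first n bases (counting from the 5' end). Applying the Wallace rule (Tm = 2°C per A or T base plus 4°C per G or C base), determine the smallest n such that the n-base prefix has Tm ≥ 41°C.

First 13 bases: CAACGCCAAGTAG → Tm = 40°C (< 41°C)
First 14 bases: CAACGCCAAGTAGC → Tm = 44°C (≥ 41°C)
Since every base adds ≥2°C, Tm only increases with n, so the threshold is first crossed at n = 14.

n = 14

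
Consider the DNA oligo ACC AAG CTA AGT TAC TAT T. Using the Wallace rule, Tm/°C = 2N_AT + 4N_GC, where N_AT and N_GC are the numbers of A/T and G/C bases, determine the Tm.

50°C

Counting bases: C=4, T=6, A=7, G=2
A+T = 13, G+C = 6
Tm = 4·6 + 2·13 = 24 + 26 = 50°C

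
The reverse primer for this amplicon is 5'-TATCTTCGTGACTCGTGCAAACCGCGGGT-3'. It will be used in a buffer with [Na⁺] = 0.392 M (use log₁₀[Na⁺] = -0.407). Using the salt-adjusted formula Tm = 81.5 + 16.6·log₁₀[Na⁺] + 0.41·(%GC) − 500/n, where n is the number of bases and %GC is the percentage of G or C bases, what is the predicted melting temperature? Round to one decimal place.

Length n = 29. Base counts: C=8, A=5, G=8, T=8
G+C = 16, so %GC = 16/29 × 100 = 55.172%
Salt term: 16.6 × (-0.407) = -6.756
GC term: 0.41 × 55.172 = 22.621; length term: −500/29 = −17.241
Tm = 81.5 + (-6.756) + 22.621 − 17.241 = 80.124 → 80.1°C

80.1°C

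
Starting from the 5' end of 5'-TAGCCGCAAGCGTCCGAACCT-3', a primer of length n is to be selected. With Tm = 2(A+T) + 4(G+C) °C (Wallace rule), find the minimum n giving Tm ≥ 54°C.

First 15 bases: TAGCCGCAAGCGTCC → Tm = 50°C (< 54°C)
First 16 bases: TAGCCGCAAGCGTCCG → Tm = 54°C (≥ 54°C)
Since every base adds ≥2°C, Tm only increases with n, so the threshold is first crossed at n = 16.

n = 16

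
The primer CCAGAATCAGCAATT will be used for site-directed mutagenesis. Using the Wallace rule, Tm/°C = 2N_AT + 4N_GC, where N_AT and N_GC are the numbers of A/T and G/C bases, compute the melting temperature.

42°C

Base counts: C=4, T=3, A=6, G=2
So N_AT = 9 and N_GC = 6.
Tm = 4·6 + 2·9 = 24 + 18 = 42°C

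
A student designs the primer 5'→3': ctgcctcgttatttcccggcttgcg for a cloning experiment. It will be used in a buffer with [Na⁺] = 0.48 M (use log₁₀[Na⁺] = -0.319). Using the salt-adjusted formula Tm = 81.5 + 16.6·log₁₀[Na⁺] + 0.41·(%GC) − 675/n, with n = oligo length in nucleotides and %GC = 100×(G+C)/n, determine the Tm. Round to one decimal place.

Length n = 25. Scanning the sequence gives G=6, T=9, A=1, C=9.
G+C = 15, so %GC = 15/25 × 100 = 60%
Salt term: 16.6 × (-0.319) = -5.295
GC term: 0.41 × 60 = 24.6; length term: −675/25 = −27
Tm = 81.5 + (-5.295) + 24.6 − 27 = 73.805 → 73.8°C

73.8°C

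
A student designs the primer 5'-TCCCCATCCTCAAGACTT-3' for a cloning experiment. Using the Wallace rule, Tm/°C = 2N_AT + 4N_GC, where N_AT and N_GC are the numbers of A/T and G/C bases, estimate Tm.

54°C

A=4, G=1, T=5, C=8
A+T = 9, G+C = 9
Tm = 4·9 + 2·9 = 36 + 18 = 54°C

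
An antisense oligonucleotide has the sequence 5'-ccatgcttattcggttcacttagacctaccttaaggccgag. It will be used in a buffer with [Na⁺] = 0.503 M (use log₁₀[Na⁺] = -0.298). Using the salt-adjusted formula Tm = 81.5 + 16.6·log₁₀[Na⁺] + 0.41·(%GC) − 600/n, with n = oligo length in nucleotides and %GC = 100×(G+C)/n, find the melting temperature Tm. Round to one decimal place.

Length n = 41. Base counts: G=8, T=12, C=12, A=9
G+C = 20, so %GC = 20/41 × 100 = 48.78%
Salt term: 16.6 × (-0.298) = -4.947
GC term: 0.41 × 48.78 = 20; length term: −600/41 = −14.634
Tm = 81.5 + (-4.947) + 20 − 14.634 = 81.919 → 81.9°C

81.9°C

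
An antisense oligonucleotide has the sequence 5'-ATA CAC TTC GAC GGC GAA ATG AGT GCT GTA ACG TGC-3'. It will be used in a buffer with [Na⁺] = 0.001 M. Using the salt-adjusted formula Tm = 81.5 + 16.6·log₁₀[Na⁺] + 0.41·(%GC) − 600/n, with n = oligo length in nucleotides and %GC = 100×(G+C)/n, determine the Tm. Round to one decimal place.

35.5°C

Length n = 36. Counting bases: G=10, T=8, A=10, C=8
G+C = 18, so %GC = 18/36 × 100 = 50%
Salt term: 16.6 × (-3) = -49.8
GC term: 0.41 × 50 = 20.5; length term: −600/36 = −16.667
Tm = 81.5 + (-49.8) + 20.5 − 16.667 = 35.533 → 35.5°C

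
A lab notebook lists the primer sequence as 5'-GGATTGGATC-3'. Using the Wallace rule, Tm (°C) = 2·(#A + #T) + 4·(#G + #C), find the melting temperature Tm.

30°C

Scanning the sequence gives G=4, C=1, A=2, T=3.
A+T = 5, G+C = 5
Tm = 2(5) + 4(5) = 10 + 20 = 30°C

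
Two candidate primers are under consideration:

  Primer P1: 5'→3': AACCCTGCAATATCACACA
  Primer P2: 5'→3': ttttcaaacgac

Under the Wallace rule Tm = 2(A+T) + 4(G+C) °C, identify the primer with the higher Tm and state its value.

Primer P1: A+T=11, G+C=8 → Tm = 2(11)+4(8) = 54°C
Primer P2: A+T=8, G+C=4 → Tm = 2(8)+4(4) = 32°C
54°C vs 32°C → primer P1 is higher.

Primer P1, 54°C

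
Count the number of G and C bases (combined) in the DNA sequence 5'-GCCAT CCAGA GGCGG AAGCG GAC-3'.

16

Scanning the sequence gives T=1, A=6, C=7, G=9.
Total G or C: 9 + 7 = 16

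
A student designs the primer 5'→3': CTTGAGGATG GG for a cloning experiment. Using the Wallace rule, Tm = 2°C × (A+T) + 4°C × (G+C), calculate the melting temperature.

Scanning the sequence gives A=2, T=3, C=1, G=6.
So N_AT = 5 and N_GC = 7.
Tm = 4·7 + 2·5 = 28 + 10 = 38°C

38°C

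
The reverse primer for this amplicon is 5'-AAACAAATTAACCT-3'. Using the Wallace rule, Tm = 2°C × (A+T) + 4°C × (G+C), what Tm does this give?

34°C

Counting bases: G=0, T=3, A=8, C=3
A+T = 11, G+C = 3
Tm = 4·3 + 2·11 = 12 + 22 = 34°C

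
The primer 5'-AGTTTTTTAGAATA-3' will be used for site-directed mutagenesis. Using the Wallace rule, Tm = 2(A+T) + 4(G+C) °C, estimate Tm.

Scanning the sequence gives G=2, T=7, C=0, A=5.
So N_AT = 12 and N_GC = 2.
Tm = 2(12) + 4(2) = 24 + 8 = 32°C

32°C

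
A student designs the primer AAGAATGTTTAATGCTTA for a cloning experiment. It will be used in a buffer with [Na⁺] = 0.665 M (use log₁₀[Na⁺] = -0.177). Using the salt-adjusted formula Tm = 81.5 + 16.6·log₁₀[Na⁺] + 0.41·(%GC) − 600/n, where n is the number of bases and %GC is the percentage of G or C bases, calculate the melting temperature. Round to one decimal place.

Length n = 18. Counting bases: T=7, G=3, C=1, A=7
G+C = 4, so %GC = 4/18 × 100 = 22.222%
Salt term: 16.6 × (-0.177) = -2.938
GC term: 0.41 × 22.222 = 9.111; length term: −600/18 = −33.333
Tm = 81.5 + (-2.938) + 9.111 − 33.333 = 54.34 → 54.3°C

54.3°C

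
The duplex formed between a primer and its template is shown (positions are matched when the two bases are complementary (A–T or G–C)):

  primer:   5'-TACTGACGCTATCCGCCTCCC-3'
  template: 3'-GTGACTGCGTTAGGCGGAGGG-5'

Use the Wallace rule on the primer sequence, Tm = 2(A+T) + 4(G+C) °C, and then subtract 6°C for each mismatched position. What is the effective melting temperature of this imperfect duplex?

Primer base counts: A=3, T=5, G=3, C=10 → A+T=8, G+C=13
Perfect-match Tm = 2(8) + 4(13) = 16 + 52 = 68°C
Mismatches (positions where the bases are not complementary): 2 (at positions 1, 10)
Effective Tm = 68 − 2×6 = 68 − 12 = 56°C

56°C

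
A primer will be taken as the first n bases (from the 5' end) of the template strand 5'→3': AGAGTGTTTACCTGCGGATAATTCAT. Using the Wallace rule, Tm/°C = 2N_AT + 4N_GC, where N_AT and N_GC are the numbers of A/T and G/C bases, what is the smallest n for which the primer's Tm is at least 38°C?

First 13 bases: AGAGTGTTTACCT → Tm = 36°C (< 38°C)
First 14 bases: AGAGTGTTTACCTG → Tm = 40°C (≥ 38°C)
Since every base adds ≥2°C, Tm only increases with n, so the threshold is first crossed at n = 14.

n = 14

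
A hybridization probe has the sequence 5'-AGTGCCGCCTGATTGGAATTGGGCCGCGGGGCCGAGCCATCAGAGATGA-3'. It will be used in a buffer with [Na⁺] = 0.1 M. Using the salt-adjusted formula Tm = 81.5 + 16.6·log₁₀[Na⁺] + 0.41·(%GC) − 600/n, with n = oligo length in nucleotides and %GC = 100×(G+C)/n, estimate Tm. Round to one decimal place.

Length n = 49. Scanning the sequence gives A=10, C=12, T=8, G=19.
G+C = 31, so %GC = 31/49 × 100 = 63.265%
Salt term: 16.6 × (-1) = -16.6
GC term: 0.41 × 63.265 = 25.939; length term: −600/49 = −12.245
Tm = 81.5 + (-16.6) + 25.939 − 12.245 = 78.594 → 78.6°C

78.6°C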